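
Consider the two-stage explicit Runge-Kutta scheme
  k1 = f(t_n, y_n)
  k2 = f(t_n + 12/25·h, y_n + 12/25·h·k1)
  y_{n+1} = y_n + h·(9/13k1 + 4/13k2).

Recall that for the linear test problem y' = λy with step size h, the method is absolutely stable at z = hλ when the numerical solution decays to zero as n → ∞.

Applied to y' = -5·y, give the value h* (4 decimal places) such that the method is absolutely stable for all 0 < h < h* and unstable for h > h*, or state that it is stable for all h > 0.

(-6.7708,0); λ=-5 ⇒ h* = (325/48)/5 = 1.3542.

On y'=λy, z=hλ:
  k1=λy_n ⇒ h·k1=z·y_n;  k2=λ(1+12/25z)y_n ⇒ h·k2=z(1+12/25z)y_n
  y_{n+1}/y_n = 1 + 9/13z + 4/13z(1+12/25z) = 1 + z + 48/325z²
  ⇒ R(z) = 1 + z + 48/325z².

Solve |R(x)|<1 on ℝ⁻.
x=-1.12: |R|=0.0653
R=1: x+48/325x²=0 ⇒ x=−325/48=-6.7708; min R=1−1/(4·48/325)=-0.6927>−1
Confirm numerically:
  x=-4.986: |R|=0.31434 <1
  x=-4.550: |R|=0.49240 <1
  x=-4.116: |R|=0.61388 <1
  x=-7.262: |R|=1.52680 >1
  x=-6.855: |R|=1.08521 >1
So |R|<1 on (-6.7708, 0).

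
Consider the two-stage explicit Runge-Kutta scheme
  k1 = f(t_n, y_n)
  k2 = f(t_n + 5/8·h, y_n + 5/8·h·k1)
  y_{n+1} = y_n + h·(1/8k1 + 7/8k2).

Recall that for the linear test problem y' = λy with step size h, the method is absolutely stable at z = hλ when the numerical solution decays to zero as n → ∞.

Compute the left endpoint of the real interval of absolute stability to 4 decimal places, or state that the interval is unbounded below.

z* = -1.8286.

On y'=λy, z=hλ:
  k1=λy_n ⇒ h·k1=z·y_n;  k2=λ(1+5/8z)y_n ⇒ h·k2=z(1+5/8z)y_n
  y_{n+1}/y_n = 1 + 1/8z + 7/8z(1+5/8z) = 1 + z + 35/64z²
  so R(z) = 1 + z + 35/64z².

Boundary: |R(x)|=1, x<0.
x=-0.7: |R|=0.5680
R=1: x+35/64x²=0 ⇒ x=−64/35=-1.8286; min R=1−1/(4·35/64)=0.5429>−1
Confirm numerically:
  x=-1.744: |R|=0.91934 <1
  x=-1.043: |R|=0.55192 <1
  x=-0.967: |R|=0.54438 <1
  x=-2.154: |R|=1.38334 >1
  x=-1.959: |R|=1.13973 >1
  x=-1.855: |R|=1.02681 >1
Stable set (-1.8286, 0).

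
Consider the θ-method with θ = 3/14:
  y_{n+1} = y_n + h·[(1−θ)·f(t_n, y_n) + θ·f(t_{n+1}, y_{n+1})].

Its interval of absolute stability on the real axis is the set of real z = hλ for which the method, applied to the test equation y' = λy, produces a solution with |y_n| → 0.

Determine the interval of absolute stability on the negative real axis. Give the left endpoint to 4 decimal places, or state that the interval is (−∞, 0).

(-3.5000, 0).

With y'=λy (z=hλ):
  y_{n+1} = y_n + z·[11/14·y_n + 3/14·y_{n+1}] ⇒ (1 − 3/14z)y_{n+1} = (1 + 11/14z)y_n
  so R(z) = (1 + 11/14z)/(1 − 3/14z).

Solve |R(x)|<1 on ℝ⁻.
x=-1.14: |R|=0.0838
R=−1: 1+11/14x = −1+3/14x ⇒ -4/7x=2 ⇒ x=2/(-4/7)=-3.5000
Confirm numerically:
  x=-3.169: |R|=0.88735 <1
  x=-2.995: |R|=0.82423 <1
  x=-1.897: |R|=0.34874 <1
  x=-1.792: |R|=0.29480 <1
  x=-4.043: |R|=1.16625 >1
  x=-3.624: |R|=1.03988 >1
  x=-3.586: |R|=1.02779 >1
Stable set (-3.5000, 0).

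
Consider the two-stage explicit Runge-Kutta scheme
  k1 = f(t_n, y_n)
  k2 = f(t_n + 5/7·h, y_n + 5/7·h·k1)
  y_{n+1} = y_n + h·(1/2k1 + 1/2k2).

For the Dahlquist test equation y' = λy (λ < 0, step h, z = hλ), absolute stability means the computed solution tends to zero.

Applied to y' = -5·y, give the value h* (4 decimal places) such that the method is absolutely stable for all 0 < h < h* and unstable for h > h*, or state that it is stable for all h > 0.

(-2.8000,0); λ=-5 ⇒ h* = (14/5)/5 = 0.5600.

On y'=λy, z=hλ:
  k1=λy_n ⇒ h·k1=z·y_n;  k2=λ(1+5/7z)y_n ⇒ h·k2=z(1+5/7z)y_n
  y_{n+1}/y_n = 1 + 1/2z + 1/2z(1+5/7z) = 1 + z + 5/14z²
  Hence R(z) = 1 + z + 5/14z².

Find x<0 with |R(x)|<1.
x=-0.68: |R|=0.4851
R=1: x+5/14x²=0 ⇒ x=−14/5=-2.8000; min R=1−1/(4·5/14)=0.3000>−1
Confirm numerically:
  x=-2.369: |R|=0.63534 <1
  x=-1.577: |R|=0.31119 <1
  x=-1.564: |R|=0.30961 <1
  x=-1.324: |R|=0.30206 <1
  x=-3.376: |R|=1.69449 >1
  x=-3.215: |R|=1.47651 >1
Stable set (-2.8000, 0).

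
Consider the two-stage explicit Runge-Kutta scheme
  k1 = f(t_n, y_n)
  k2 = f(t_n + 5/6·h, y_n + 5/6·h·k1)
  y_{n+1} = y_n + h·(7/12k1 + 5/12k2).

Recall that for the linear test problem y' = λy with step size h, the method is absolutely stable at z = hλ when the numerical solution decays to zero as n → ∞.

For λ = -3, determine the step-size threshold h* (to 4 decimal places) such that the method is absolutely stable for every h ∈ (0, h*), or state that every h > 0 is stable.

(-2.8800,0); λ=-3 ⇒ h* = (72/25)/3 = 0.9600.

Set f=λy, z=hλ:
  k1=λy_n ⇒ h·k1=z·y_n;  k2=λ(1+5/6z)y_n ⇒ h·k2=z(1+5/6z)y_n
  y_{n+1}/y_n = 1 + 7/12z + 5/12z(1+5/6z) = 1 + z + 25/72z²
  R(z) = 1 + z + 25/72z².

Need |R(x)|<1, x<0.
x=-0.5: |R|=0.5868
R=1: x+25/72x²=0 ⇒ x=−72/25=-2.8800; min R=1−1/(4·25/72)=0.2800>−1
Confirm numerically:
  x=-2.015: |R|=0.39480 <1
  x=-1.738: |R|=0.31083 <1
  x=-1.409: |R|=0.28033 <1
  x=-1.234: |R|=0.29473 <1
  x=-3.383: |R|=1.59085 >1
  x=-3.097: |R|=1.23335 >1
So |R|<1 on (-2.8800, 0).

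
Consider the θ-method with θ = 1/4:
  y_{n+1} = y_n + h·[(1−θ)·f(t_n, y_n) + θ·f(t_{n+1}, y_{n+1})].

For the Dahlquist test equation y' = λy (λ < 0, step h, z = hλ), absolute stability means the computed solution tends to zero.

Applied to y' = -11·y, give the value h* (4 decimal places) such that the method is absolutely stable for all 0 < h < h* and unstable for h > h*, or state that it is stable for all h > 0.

Test eqn y'=λy, z=hλ:
  y_{n+1} = y_n + z·[3/4·y_n + 1/4·y_{n+1}] ⇒ (1 − 1/4z)y_{n+1} = (1 + 3/4z)y_n
  so R(z) = (1 + 3/4z)/(1 − 1/4z).

Boundary: |R(x)|=1, x<0.
x=-1.02: |R|=0.1873
R=−1: 1+3/4x = −1+1/4x ⇒ -1/2x=2 ⇒ x=2/(-1/2)=-4.0000
Confirm numerically:
  x=-3.587: |R|=0.89113 <1
  x=-3.227: |R|=0.78608 <1
  x=-2.881: |R|=0.67476 <1
  x=-4.597: |R|=1.13889 >1
  x=-4.339: |R|=1.08130 >1
  x=-4.133: |R|=1.03271 >1
Interval (-4.0000, 0).

(-4.0000,0); λ=-11 ⇒ h* = (4)/11 = 0.3636.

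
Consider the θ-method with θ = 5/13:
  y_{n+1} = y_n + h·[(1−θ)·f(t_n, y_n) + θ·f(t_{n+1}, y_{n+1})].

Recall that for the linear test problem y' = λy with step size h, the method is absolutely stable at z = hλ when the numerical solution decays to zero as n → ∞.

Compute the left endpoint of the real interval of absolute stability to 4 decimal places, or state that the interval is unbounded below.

Set f=λy, z=hλ:
  y_{n+1} = y_n + z·[8/13·y_n + 5/13·y_{n+1}] ⇒ (1 − 5/13z)y_{n+1} = (1 + 8/13z)y_n
  ⇒ R(z) = (1 + 8/13z)/(1 − 5/13z).

Solve |R(x)|<1 on ℝ⁻.
x=-0.51: |R|=0.5736
R=−1: 1+8/13x = −1+5/13x ⇒ -3/13x=2 ⇒ x=2/(-3/13)=-8.6667
Confirm numerically:
  x=-8.415: |R|=0.98629 <1
  x=-6.993: |R|=0.89532 <1
  x=-4.185: |R|=0.60368 <1
  x=-4.025: |R|=0.57962 <1
  x=-9.236: |R|=1.02886 >1
  x=-9.090: |R|=1.02173 >1
  x=-8.831: |R|=1.00863 >1
So |R|<1 on (-8.6667, 0).

z* = -8.6667.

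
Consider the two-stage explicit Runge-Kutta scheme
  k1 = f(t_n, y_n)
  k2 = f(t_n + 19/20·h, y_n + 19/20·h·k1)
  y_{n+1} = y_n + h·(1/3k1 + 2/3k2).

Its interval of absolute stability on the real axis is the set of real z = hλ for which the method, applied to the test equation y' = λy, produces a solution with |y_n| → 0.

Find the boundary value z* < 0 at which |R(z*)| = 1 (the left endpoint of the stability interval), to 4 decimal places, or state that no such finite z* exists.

With y'=λy (z=hλ):
  k1=λy_n ⇒ h·k1=z·y_n;  k2=λ(1+19/20z)y_n ⇒ h·k2=z(1+19/20z)y_n
  y_{n+1}/y_n = 1 + 1/3z + 2/3z(1+19/20z) = 1 + z + 19/30z²
  R(z) = 1 + z + 19/30z².

Need |R(x)|<1, x<0.
x=-0.31: |R|=0.7509
R=1: x+19/30x²=0 ⇒ x=−30/19=-1.5789; min R=1−1/(4·19/30)=0.6053>−1
Confirm numerically:
  x=-1.300: |R|=0.77033 <1
  x=-1.201: |R|=0.71252 <1
  x=-1.109: |R|=0.66992 <1
  x=-1.995: |R|=1.52568 >1
  x=-1.831: |R|=1.29229 >1
Stable set (-1.5789, 0).

z* = -1.5789.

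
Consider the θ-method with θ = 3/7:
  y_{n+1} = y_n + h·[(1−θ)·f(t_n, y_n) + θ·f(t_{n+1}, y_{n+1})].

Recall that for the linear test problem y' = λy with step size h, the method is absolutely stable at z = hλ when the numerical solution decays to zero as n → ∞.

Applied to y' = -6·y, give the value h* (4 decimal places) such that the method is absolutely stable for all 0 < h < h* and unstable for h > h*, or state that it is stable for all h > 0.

Test eqn y'=λy, z=hλ:
  y_{n+1} = y_n + z·[4/7·y_n + 3/7·y_{n+1}] ⇒ (1 − 3/7z)y_{n+1} = (1 + 4/7z)y_n
  R(z) = (1 + 4/7z)/(1 − 3/7z).

Solve |R(x)|<1 on ℝ⁻.
x=-0.65: |R|=0.4916
R=−1: 1+4/7x = −1+3/7x ⇒ -1/7x=2 ⇒ x=2/(-1/7)=-14.0000
Confirm numerically:
  x=-13.442: |R|=0.98821 <1
  x=-11.576: |R|=0.94191 <1
  x=-7.582: |R|=0.78424 <1
  x=-14.544: |R|=1.01074 >1
  x=-14.539: |R|=1.01065 >1
Interval (-14.0000, 0).

(-14.0000,0); λ=-6 ⇒ h* = (14)/6 = 2.3333.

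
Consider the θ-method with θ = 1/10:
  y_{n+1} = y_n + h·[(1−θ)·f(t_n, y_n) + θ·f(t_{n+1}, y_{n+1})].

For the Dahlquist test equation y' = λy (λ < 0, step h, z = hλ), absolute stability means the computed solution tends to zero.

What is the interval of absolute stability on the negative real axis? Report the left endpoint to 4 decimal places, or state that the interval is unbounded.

On y'=λy, z=hλ:
  y_{n+1} = y_n + z·[9/10·y_n + 1/10·y_{n+1}] ⇒ (1 − 1/10z)y_{n+1} = (1 + 9/10z)y_n
  so R(z) = (1 + 9/10z)/(1 − 1/10z).

Boundary: |R(x)|=1, x<0.
x=-1.73: |R|=0.4749
R=−1: 1+9/10x = −1+1/10x ⇒ -4/5x=2 ⇒ x=2/(-4/5)=-2.5000
Confirm numerically:
  x=-2.275: |R|=0.85336 <1
  x=-2.062: |R|=0.70950 <1
  x=-1.932: |R|=0.61918 <1
  x=-2.916: |R|=1.25766 >1
  x=-2.886: |R|=1.23964 >1
  x=-2.746: |R|=1.15440 >1
So |R|<1 on (-2.5000, 0).

(-2.5000, 0).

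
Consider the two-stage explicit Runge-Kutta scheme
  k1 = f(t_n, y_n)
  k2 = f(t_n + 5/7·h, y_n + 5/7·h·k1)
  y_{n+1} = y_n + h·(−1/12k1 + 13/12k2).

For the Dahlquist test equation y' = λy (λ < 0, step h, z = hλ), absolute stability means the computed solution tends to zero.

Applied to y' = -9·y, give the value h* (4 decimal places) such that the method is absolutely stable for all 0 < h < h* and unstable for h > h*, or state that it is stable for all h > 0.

On y'=λy, z=hλ:
  k1=λy_n ⇒ h·k1=z·y_n;  k2=λ(1+5/7z)y_n ⇒ h·k2=z(1+5/7z)y_n
  y_{n+1}/y_n = 1 − 1/12z + 13/12z(1+5/7z) = 1 + z + 65/84z²
  Hence R(z) = 1 + z + 65/84z².

Need |R(x)|<1, x<0.
x=-0.72: |R|=0.6811
R=1: x+65/84x²=0 ⇒ x=−84/65=-1.2923; min R=1−1/(4·65/84)=0.6769>−1
Confirm numerically:
  x=-1.142: |R|=0.86717 <1
  x=-1.120: |R|=0.85067 <1
  x=-0.991: |R|=0.76894 <1
  x=-0.912: |R|=0.73161 <1
  x=-1.660: |R|=1.47231 >1
  x=-1.553: |R|=1.31328 >1
  x=-1.486: |R|=1.22272 >1
So |R|<1 on (-1.2923, 0).

(-1.2923,0); λ=-9 ⇒ h* = (84/65)/9 = 0.1436.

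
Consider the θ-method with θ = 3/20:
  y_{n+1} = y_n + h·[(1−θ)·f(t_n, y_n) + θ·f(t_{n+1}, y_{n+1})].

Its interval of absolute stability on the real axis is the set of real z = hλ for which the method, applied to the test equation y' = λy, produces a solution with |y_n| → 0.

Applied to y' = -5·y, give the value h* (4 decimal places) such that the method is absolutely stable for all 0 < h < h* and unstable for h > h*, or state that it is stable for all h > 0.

(-2.8571,0); λ=-5 ⇒ h* = (20/7)/5 = 0.5714.

On y'=λy, z=hλ:
  y_{n+1} = y_n + z·[17/20·y_n + 3/20·y_{n+1}] ⇒ (1 − 3/20z)y_{n+1} = (1 + 17/20z)y_n
  R(z) = (1 + 17/20z)/(1 − 3/20z).

Need |R(x)|<1, x<0.
x=-1.01: |R|=0.1229
R=−1: 1+17/20x = −1+3/20x ⇒ -7/10x=2 ⇒ x=2/(-7/10)=-2.8571
Confirm numerically:
  x=-2.775: |R|=0.95940 <1
  x=-2.429: |R|=0.78033 <1
  x=-2.422: |R|=0.77657 <1
  x=-2.096: |R|=0.59464 <1
  x=-3.436: |R|=1.26739 >1
  x=-3.262: |R|=1.19029 >1
  x=-3.075: |R|=1.10436 >1
Stable set (-2.8571, 0).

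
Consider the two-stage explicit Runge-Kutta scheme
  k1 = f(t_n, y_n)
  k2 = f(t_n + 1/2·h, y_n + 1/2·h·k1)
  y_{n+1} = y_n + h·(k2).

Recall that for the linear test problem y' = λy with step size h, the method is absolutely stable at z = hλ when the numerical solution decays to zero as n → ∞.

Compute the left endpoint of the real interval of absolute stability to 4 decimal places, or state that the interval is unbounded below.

With y'=λy (z=hλ):
  k1=λy_n ⇒ h·k1=z·y_n;  k2=λ(1+1/2z)y_n ⇒ h·k2=z(1+1/2z)y_n
  y_{n+1}/y_n = 1 + z(1+1/2z) = 1 + z + 1/2z²
  so R(z) = 1 + z + 1/2z².

Solve |R(x)|<1 on ℝ⁻.
x=-0.65: |R|=0.5613
R=1: x+1/2x²=0 ⇒ x=−2=-2.0000; min R=1−1/(4·1/2)=0.5000>−1
Confirm numerically:
  x=-1.339: |R|=0.55746 <1
  x=-1.236: |R|=0.52785 <1
  x=-0.984: |R|=0.50013 <1
  x=-2.484: |R|=1.60113 >1
  x=-2.294: |R|=1.33722 >1
Interval (-2.0000, 0).

left endpoint -2.0000.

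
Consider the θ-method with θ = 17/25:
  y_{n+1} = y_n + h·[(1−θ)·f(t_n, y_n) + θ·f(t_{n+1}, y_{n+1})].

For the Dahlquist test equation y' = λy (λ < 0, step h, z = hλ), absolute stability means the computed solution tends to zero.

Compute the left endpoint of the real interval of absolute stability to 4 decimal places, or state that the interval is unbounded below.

Set f=λy, z=hλ:
  y_{n+1} = y_n + z·[8/25·y_n + 17/25·y_{n+1}] ⇒ (1 − 17/25z)y_{n+1} = (1 + 8/25z)y_n
  Hence R(z) = (1 + 8/25z)/(1 − 17/25z).

Solve |R(x)|<1 on ℝ⁻.
x=-0.81: |R|=0.4777
x=-2: |R|=0.1525
x=-10: |R|=0.2821
x=-100: |R|=0.4493
θ=17/25≥1/2 ⇒ |1+8/25x|<|1−17/25x| ∀x<0 ⇒ stable on all of ℝ⁻.

unbounded; (−∞, 0).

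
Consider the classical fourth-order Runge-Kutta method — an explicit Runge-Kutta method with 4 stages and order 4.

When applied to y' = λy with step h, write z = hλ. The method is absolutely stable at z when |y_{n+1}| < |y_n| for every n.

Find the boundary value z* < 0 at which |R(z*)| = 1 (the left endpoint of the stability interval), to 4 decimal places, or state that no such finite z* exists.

left endpoint -2.7853.

On y'=λy, z=hλ:
  order 4, 4-stage ⇒ R(z)=1+z+z^2/2+z^3/6+z^4/24
  (e.g. R(-0.88)=0.41861, |R|=0.41861)

Solve |R(x)|<1 on ℝ⁻.
x=-0.88: |R|=0.4186
|R(-2.78)|=0.9920 |R(-1.97)|=0.3238 |R(-1.82)|=0.2886
Bisect:
  x_lo=-3.1146 |R|=1.6211  x_hi=-0.3193 |R|=0.7267
  mid=-1.71693 |R|=0.27553 →hi
  mid=-2.41576 |R|=0.57157 →hi
  mid=-2.76517 |R|=0.97009 →hi
  mid=-2.93988 |R|=1.25921 →lo
  mid=-2.85253 |R|=1.10619 →lo
  mid=-2.80885 |R|=1.03610 →lo
  mid=-2.78701 |R|=1.00259 →lo
  mid=-2.77609 |R|=0.98622 →hi
  mid=-2.78155 |R|=0.99437 →hi
  mid=-2.78428 |R|=0.99848 →hi
  ...
  [-2.78531,-2.78514] ⇒ x*=-2.7853
Interval (-2.7853, 0).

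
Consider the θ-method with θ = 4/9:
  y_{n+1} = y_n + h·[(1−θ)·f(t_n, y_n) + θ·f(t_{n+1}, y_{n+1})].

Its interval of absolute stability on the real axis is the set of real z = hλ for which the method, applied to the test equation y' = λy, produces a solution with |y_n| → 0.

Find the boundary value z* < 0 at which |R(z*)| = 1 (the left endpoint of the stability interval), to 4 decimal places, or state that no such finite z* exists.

With y'=λy (z=hλ):
  y_{n+1} = y_n + z·[5/9·y_n + 4/9·y_{n+1}] ⇒ (1 − 4/9z)y_{n+1} = (1 + 5/9z)y_n
  R(z) = (1 + 5/9z)/(1 − 4/9z).

Need |R(x)|<1, x<0.
x=-0.6: |R|=0.5263
R=−1: 1+5/9x = −1+4/9x ⇒ -1/9x=2 ⇒ x=2/(-1/9)=-18.0000
Confirm numerically:
  x=-14.956: |R|=0.95577 <1
  x=-11.571: |R|=0.88371 <1
  x=-9.361: |R|=0.81399 <1
  x=-18.297: |R|=1.00361 >1
  x=-18.235: |R|=1.00287 >1
  x=-18.117: |R|=1.00144 >1
So |R|<1 on (-18.0000, 0).

z* = -18.0000.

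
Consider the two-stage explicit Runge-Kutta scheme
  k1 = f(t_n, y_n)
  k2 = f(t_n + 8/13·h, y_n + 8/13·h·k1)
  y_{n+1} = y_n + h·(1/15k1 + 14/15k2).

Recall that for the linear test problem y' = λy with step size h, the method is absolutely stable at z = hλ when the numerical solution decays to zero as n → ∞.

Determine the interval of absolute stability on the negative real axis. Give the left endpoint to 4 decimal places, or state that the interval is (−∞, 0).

Set f=λy, z=hλ:
  k1=λy_n ⇒ h·k1=z·y_n;  k2=λ(1+8/13z)y_n ⇒ h·k2=z(1+8/13z)y_n
  y_{n+1}/y_n = 1 + 1/15z + 14/15z(1+8/13z) = 1 + z + 112/195z²
  ⇒ R(z) = 1 + z + 112/195z².

Solve |R(x)|<1 on ℝ⁻.
x=-1.27: |R|=0.6564
R=1: x+112/195x²=0 ⇒ x=−195/112=-1.7411; min R=1−1/(4·112/195)=0.5647>−1
Confirm numerically:
  x=-1.493: |R|=0.78727 <1
  x=-0.925: |R|=0.56644 <1
  x=-0.742: |R|=0.57422 <1
  x=-2.206: |R|=1.58908 >1
  x=-2.013: |R|=1.31440 >1
  x=-1.848: |R|=1.11350 >1
So |R|<1 on (-1.7411, 0).

z∈(-1.7411,0).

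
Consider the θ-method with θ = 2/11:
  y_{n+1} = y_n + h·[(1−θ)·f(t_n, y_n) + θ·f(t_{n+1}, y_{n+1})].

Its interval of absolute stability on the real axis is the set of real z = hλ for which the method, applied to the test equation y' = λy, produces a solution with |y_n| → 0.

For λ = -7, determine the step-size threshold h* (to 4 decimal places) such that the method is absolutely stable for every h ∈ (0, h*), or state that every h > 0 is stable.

On y'=λy, z=hλ:
  y_{n+1} = y_n + z·[9/11·y_n + 2/11·y_{n+1}] ⇒ (1 − 2/11z)y_{n+1} = (1 + 9/11z)y_n
  Hence R(z) = (1 + 9/11z)/(1 − 2/11z).

Need |R(x)|<1, x<0.
x=-1.18: |R|=0.0284
R=−1: 1+9/11x = −1+2/11x ⇒ -7/11x=2 ⇒ x=2/(-7/11)=-3.1429
Confirm numerically:
  x=-3.066: |R|=0.96860 <1
  x=-3.001: |R|=0.94160 <1
  x=-1.737: |R|=0.32009 <1
  x=-3.716: |R|=1.21766 >1
  x=-3.556: |R|=1.15967 >1
  x=-3.187: |R|=1.01779 >1
Interval (-3.1429, 0).

(-3.1429,0); λ=-7 ⇒ h* = (22/7)/7 = 0.4490.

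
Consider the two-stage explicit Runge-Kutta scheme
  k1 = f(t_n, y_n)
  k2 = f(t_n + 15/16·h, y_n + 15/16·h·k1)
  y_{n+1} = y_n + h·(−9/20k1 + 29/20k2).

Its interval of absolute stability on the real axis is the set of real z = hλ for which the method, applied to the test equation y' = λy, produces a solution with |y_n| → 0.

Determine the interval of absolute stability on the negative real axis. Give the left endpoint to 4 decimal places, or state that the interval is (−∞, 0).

With y'=λy (z=hλ):
  k1=λy_n ⇒ h·k1=z·y_n;  k2=λ(1+15/16z)y_n ⇒ h·k2=z(1+15/16z)y_n
  y_{n+1}/y_n = 1 − 9/20z + 29/20z(1+15/16z) = 1 + z + 87/64z²
  ⇒ R(z) = 1 + z + 87/64z².

Solve |R(x)|<1 on ℝ⁻.
x=-1.07: |R|=1.4863
R=1: x+87/64x²=0 ⇒ x=−64/87=-0.7356; min R=1−1/(4·87/64)=0.8161>−1
Confirm numerically:
  x=-0.668: |R|=0.93859 <1
  x=-0.654: |R|=0.92743 <1
  x=-0.577: |R|=0.87558 <1
  x=-0.530: |R|=0.85185 <1
  x=-1.198: |R|=1.75298 >1
  x=-1.087: |R|=1.51920 >1
Interval (-0.7356, 0).

(-0.7356, 0).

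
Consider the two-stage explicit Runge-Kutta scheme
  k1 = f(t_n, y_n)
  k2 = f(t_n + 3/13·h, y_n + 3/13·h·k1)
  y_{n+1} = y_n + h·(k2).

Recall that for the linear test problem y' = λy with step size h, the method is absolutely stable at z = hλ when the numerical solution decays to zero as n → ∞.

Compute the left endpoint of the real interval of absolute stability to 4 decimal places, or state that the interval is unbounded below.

Set f=λy, z=hλ:
  k1=λy_n ⇒ h·k1=z·y_n;  k2=λ(1+3/13z)y_n ⇒ h·k2=z(1+3/13z)y_n
  y_{n+1}/y_n = 1 + z(1+3/13z) = 1 + z + 3/13z²
  so R(z) = 1 + z + 3/13z².

Find x<0 with |R(x)|<1.
x=-0.58: |R|=0.4976
R=1: x+3/13x²=0 ⇒ x=−13/3=-4.3333; min R=1−1/(4·3/13)=-0.0833>−1
Confirm numerically:
  x=-3.472: |R|=0.30987 <1
  x=-2.778: |R|=0.00291 <1
  x=-2.739: |R|=0.00774 <1
  x=-2.540: |R|=0.05117 <1
  x=-4.864: |R|=1.59565 >1
  x=-4.620: |R|=1.30563 >1
Interval (-4.3333, 0).

z* = -4.3333.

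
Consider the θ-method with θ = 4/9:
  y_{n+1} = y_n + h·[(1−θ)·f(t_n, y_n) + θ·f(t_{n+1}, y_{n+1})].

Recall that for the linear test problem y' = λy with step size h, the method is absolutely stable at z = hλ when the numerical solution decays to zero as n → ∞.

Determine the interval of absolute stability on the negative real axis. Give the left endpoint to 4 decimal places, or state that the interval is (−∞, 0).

On y'=λy, z=hλ:
  y_{n+1} = y_n + z·[5/9·y_n + 4/9·y_{n+1}] ⇒ (1 − 4/9z)y_{n+1} = (1 + 5/9z)y_n
  so R(z) = (1 + 5/9z)/(1 − 4/9z).

Boundary: |R(x)|=1, x<0.
x=-1.09: |R|=0.2657
R=−1: 1+5/9x = −1+4/9x ⇒ -1/9x=2 ⇒ x=2/(-1/9)=-18.0000
Confirm numerically:
  x=-12.826: |R|=0.91420 <1
  x=-9.846: |R|=0.83147 <1
  x=-7.347: |R|=0.72249 <1
  x=-18.495: |R|=1.00597 >1
  x=-18.268: |R|=1.00327 >1
  x=-18.147: |R|=1.00180 >1
Stable set (-18.0000, 0).

(-18.0000, 0).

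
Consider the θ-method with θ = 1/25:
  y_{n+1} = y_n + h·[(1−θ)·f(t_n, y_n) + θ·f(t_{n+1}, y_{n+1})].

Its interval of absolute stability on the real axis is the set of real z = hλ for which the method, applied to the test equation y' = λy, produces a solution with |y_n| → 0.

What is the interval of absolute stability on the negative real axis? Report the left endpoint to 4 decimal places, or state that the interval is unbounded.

z∈(-2.1739,0).

On y'=λy, z=hλ:
  y_{n+1} = y_n + z·[24/25·y_n + 1/25·y_{n+1}] ⇒ (1 − 1/25z)y_{n+1} = (1 + 24/25z)y_n
  so R(z) = (1 + 24/25z)/(1 − 1/25z).

Need |R(x)|<1, x<0.
x=-0.74: |R|=0.2813
R=−1: 1+24/25x = −1+1/25x ⇒ -23/25x=2 ⇒ x=2/(-23/25)=-2.1739
Confirm numerically:
  x=-1.394: |R|=0.32038 <1
  x=-1.213: |R|=0.15687 <1
  x=-1.091: |R|=0.04538 <1
  x=-2.342: |R|=1.14139 >1
  x=-2.315: |R|=1.11880 >1
So |R|<1 on (-2.1739, 0).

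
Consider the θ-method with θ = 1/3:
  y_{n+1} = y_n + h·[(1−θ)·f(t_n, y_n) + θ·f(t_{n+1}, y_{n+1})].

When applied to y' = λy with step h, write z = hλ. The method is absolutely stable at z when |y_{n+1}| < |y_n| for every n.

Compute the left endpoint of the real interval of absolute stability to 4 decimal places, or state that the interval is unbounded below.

On y'=λy, z=hλ:
  y_{n+1} = y_n + z·[2/3·y_n + 1/3·y_{n+1}] ⇒ (1 − 1/3z)y_{n+1} = (1 + 2/3z)y_n
  Hence R(z) = (1 + 2/3z)/(1 − 1/3z).

Need |R(x)|<1, x<0.
x=-0.81: |R|=0.3622
R=−1: 1+2/3x = −1+1/3x ⇒ -1/3x=2 ⇒ x=2/(-1/3)=-6.0000
Confirm numerically:
  x=-5.217: |R|=0.90471 <1
  x=-4.996: |R|=0.87444 <1
  x=-4.853: |R|=0.85394 <1
  x=-2.996: |R|=0.49900 <1
  x=-6.231: |R|=1.02502 >1
  x=-6.211: |R|=1.02291 >1
Stable set (-6.0000, 0).

z* = -6.0000.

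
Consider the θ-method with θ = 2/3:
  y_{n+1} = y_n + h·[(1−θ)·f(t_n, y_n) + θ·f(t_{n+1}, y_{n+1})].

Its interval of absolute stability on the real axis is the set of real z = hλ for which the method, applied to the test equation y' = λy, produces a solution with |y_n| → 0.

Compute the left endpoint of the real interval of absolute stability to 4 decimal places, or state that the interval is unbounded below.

Test eqn y'=λy, z=hλ:
  y_{n+1} = y_n + z·[1/3·y_n + 2/3·y_{n+1}] ⇒ (1 − 2/3z)y_{n+1} = (1 + 1/3z)y_n
  R(z) = (1 + 1/3z)/(1 − 2/3z).

Solve |R(x)|<1 on ℝ⁻.
x=-1.06: |R|=0.3789
x=-2: |R|=0.1429
x=-10: |R|=0.3043
x=-100: |R|=0.4778
θ=2/3≥1/2 ⇒ |1+1/3x|<|1−2/3x| ∀x<0 ⇒ unbounded interval.

(−∞, 0) — no finite endpoint.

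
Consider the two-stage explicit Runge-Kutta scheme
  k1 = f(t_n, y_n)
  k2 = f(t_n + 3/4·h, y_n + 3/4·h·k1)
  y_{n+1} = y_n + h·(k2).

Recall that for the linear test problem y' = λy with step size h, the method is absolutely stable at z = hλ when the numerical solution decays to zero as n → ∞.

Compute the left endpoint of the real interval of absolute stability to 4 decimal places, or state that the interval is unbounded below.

With y'=λy (z=hλ):
  k1=λy_n ⇒ h·k1=z·y_n;  k2=λ(1+3/4z)y_n ⇒ h·k2=z(1+3/4z)y_n
  y_{n+1}/y_n = 1 + z(1+3/4z) = 1 + z + 3/4z²
  Hence R(z) = 1 + z + 3/4z².

Solve |R(x)|<1 on ℝ⁻.
x=-1.17: |R|=0.8567
R=1: x+3/4x²=0 ⇒ x=−4/3=-1.3333; min R=1−1/(4·3/4)=0.6667>−1
Confirm numerically:
  x=-0.874: |R|=0.69891 <1
  x=-0.820: |R|=0.68430 <1
  x=-0.753: |R|=0.67226 <1
  x=-0.692: |R|=0.66715 <1
  x=-1.684: |R|=1.44289 >1
  x=-1.681: |R|=1.43832 >1
  x=-1.463: |R|=1.14228 >1
Interval (-1.3333, 0).

left endpoint -1.3333.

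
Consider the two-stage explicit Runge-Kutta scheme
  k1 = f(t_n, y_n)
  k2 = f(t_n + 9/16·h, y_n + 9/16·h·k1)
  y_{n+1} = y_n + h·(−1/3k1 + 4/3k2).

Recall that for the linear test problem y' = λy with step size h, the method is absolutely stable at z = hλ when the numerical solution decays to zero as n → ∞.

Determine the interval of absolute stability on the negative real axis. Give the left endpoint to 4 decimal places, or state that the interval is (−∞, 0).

z∈(-1.3333,0).

Set f=λy, z=hλ:
  k1=λy_n ⇒ h·k1=z·y_n;  k2=λ(1+9/16z)y_n ⇒ h·k2=z(1+9/16z)y_n
  y_{n+1}/y_n = 1 − 1/3z + 4/3z(1+9/16z) = 1 + z + 3/4z²
  so R(z) = 1 + z + 3/4z².

Need |R(x)|<1, x<0.
x=-1.09: |R|=0.8011
R=1: x+3/4x²=0 ⇒ x=−4/3=-1.3333; min R=1−1/(4·3/4)=0.6667>−1
Confirm numerically:
  x=-1.093: |R|=0.80299 <1
  x=-0.777: |R|=0.67580 <1
  x=-0.746: |R|=0.67139 <1
  x=-1.832: |R|=1.68517 >1
  x=-1.490: |R|=1.17507 >1
So |R|<1 on (-1.3333, 0).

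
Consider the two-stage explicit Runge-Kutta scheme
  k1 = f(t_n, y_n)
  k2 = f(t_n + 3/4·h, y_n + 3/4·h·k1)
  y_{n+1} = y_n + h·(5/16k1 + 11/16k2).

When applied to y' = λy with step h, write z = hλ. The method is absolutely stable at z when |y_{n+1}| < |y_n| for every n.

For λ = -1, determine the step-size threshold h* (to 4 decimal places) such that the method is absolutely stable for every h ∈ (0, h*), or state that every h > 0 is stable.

Test eqn y'=λy, z=hλ:
  k1=λy_n ⇒ h·k1=z·y_n;  k2=λ(1+3/4z)y_n ⇒ h·k2=z(1+3/4z)y_n
  y_{n+1}/y_n = 1 + 5/16z + 11/16z(1+3/4z) = 1 + z + 33/64z²
  R(z) = 1 + z + 33/64z².

Need |R(x)|<1, x<0.
x=-0.95: |R|=0.5154
R=1: x+33/64x²=0 ⇒ x=−64/33=-1.9394; min R=1−1/(4·33/64)=0.5152>−1
Confirm numerically:
  x=-1.706: |R|=0.79469 <1
  x=-1.113: |R|=0.52574 <1
  x=-0.998: |R|=0.51556 <1
  x=-0.968: |R|=0.51515 <1
  x=-2.351: |R|=1.49896 >1
  x=-2.110: |R|=1.18561 >1
Interval (-1.9394, 0).

(-1.9394,0); λ=-1 ⇒ h* = (64/33)/1 = 1.9394.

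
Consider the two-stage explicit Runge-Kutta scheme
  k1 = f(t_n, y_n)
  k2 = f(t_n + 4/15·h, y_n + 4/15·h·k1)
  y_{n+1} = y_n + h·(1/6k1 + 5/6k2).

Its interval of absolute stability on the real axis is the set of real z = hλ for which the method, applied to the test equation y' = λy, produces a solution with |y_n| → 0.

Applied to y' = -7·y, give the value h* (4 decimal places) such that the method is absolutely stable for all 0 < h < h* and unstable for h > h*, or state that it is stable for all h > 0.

(-4.5000,0); λ=-7 ⇒ h* = (9/2)/7 = 0.6429.

Test eqn y'=λy, z=hλ:
  k1=λy_n ⇒ h·k1=z·y_n;  k2=λ(1+4/15z)y_n ⇒ h·k2=z(1+4/15z)y_n
  y_{n+1}/y_n = 1 + 1/6z + 5/6z(1+4/15z) = 1 + z + 2/9z²
  R(z) = 1 + z + 2/9z².

Need |R(x)|<1, x<0.
x=-1.08: |R|=0.1792
R=1: x+2/9x²=0 ⇒ x=−9/2=-4.5000; min R=1−1/(4·2/9)=-0.1250>−1
Confirm numerically:
  x=-4.339: |R|=0.84476 <1
  x=-4.230: |R|=0.74620 <1
  x=-2.376: |R|=0.12147 <1
  x=-4.966: |R|=1.51426 >1
  x=-4.699: |R|=1.20780 >1
Stable set (-4.5000, 0).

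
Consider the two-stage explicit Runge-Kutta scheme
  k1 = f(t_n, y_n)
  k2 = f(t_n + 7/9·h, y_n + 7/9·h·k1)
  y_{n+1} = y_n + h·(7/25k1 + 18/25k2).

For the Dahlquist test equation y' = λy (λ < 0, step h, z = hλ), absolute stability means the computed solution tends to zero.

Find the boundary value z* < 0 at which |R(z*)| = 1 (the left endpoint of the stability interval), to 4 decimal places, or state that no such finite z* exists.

left endpoint -1.7857.

On y'=λy, z=hλ:
  k1=λy_n ⇒ h·k1=z·y_n;  k2=λ(1+7/9z)y_n ⇒ h·k2=z(1+7/9z)y_n
  y_{n+1}/y_n = 1 + 7/25z + 18/25z(1+7/9z) = 1 + z + 14/25z²
  Hence R(z) = 1 + z + 14/25z².

Need |R(x)|<1, x<0.
x=-1.17: |R|=0.5966
R=1: x+14/25x²=0 ⇒ x=−25/14=-1.7857; min R=1−1/(4·14/25)=0.5536>−1
Confirm numerically:
  x=-1.488: |R|=0.75192 <1
  x=-1.161: |R|=0.59384 <1
  x=-0.836: |R|=0.55538 <1
  x=-2.031: |R|=1.27898 >1
  x=-1.947: |R|=1.17585 >1
Stable set (-1.7857, 0).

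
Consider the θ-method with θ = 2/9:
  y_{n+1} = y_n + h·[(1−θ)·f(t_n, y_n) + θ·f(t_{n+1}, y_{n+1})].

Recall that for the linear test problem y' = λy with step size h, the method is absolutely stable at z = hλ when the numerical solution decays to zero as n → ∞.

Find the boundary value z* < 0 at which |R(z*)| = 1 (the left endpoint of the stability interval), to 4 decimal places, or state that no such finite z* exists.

On y'=λy, z=hλ:
  y_{n+1} = y_n + z·[7/9·y_n + 2/9·y_{n+1}] ⇒ (1 − 2/9z)y_{n+1} = (1 + 7/9z)y_n
  ⇒ R(z) = (1 + 7/9z)/(1 − 2/9z).

Boundary: |R(x)|=1, x<0.
x=-1.59: |R|=0.1749
R=−1: 1+7/9x = −1+2/9x ⇒ -5/9x=2 ⇒ x=2/(-5/9)=-3.6000
Confirm numerically:
  x=-3.476: |R|=0.96113 <1
  x=-2.777: |R|=0.71726 <1
  x=-2.296: |R|=0.52031 <1
  x=-1.980: |R|=0.37500 <1
  x=-4.122: |R|=1.15136 >1
  x=-4.091: |R|=1.14288 >1
So |R|<1 on (-3.6000, 0).

left endpoint -3.6000.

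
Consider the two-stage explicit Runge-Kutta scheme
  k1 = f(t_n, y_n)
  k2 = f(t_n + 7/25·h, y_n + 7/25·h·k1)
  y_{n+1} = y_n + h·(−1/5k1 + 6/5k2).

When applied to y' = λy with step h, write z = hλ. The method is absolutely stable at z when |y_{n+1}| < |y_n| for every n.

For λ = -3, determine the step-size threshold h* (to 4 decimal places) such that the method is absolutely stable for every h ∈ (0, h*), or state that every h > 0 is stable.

On y'=λy, z=hλ:
  k1=λy_n ⇒ h·k1=z·y_n;  k2=λ(1+7/25z)y_n ⇒ h·k2=z(1+7/25z)y_n
  y_{n+1}/y_n = 1 − 1/5z + 6/5z(1+7/25z) = 1 + z + 42/125z²
  Hence R(z) = 1 + z + 42/125z².

Need |R(x)|<1, x<0.
x=-0.59: |R|=0.5270
R=1: x+42/125x²=0 ⇒ x=−125/42=-2.9762; min R=1−1/(4·42/125)=0.2560>−1
Confirm numerically:
  x=-2.684: |R|=0.73650 <1
  x=-2.396: |R|=0.53291 <1
  x=-1.559: |R|=0.25764 <1
  x=-1.327: |R|=0.26467 <1
  x=-3.543: |R|=1.67476 >1
  x=-3.510: |R|=1.62955 >1
  x=-3.276: |R|=1.33001 >1
Stable set (-2.9762, 0).

(-2.9762,0); λ=-3 ⇒ h* = (125/42)/3 = 0.9921.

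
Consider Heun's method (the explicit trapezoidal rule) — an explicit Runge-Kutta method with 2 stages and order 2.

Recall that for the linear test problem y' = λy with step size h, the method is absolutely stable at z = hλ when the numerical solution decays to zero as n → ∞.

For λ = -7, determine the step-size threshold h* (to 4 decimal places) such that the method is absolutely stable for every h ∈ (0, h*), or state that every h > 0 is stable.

With y'=λy (z=hλ):
  order 2, 2-stage ⇒ R(z)=1+z+z^2/2
  (e.g. R(-1.45)=0.60125, |R|=0.60125)

Solve |R(x)|<1 on ℝ⁻.
x=-1.45: |R|=0.6013
|R(-1.72)|=0.7592 |R(-1.07)|=0.5025 |R(-0.56)|=0.5968
Bisect:
  x_lo=-2.7177 |R|=1.9753  x_hi=-0.3706 |R|=0.6981
  mid=-1.54418 |R|=0.64806 →hi
  mid=-2.13095 |R|=1.13952 →lo
  mid=-1.83756 |R|=0.85076 →hi
  mid=-1.98426 |R|=0.98438 →hi
  mid=-2.05760 |R|=1.05926 →lo
  mid=-2.02093 |R|=1.02115 →lo
  mid=-2.00259 |R|=1.00260 →lo
  mid=-1.99343 |R|=0.99345 →hi
  mid=-1.99801 |R|=0.99801 →hi
  ...
  [-2.00001,-1.99987] ⇒ x*=-2.0000
So |R|<1 on (-2.0000, 0).

(-2.0000,0); λ=-7 ⇒ h* = 0.2857.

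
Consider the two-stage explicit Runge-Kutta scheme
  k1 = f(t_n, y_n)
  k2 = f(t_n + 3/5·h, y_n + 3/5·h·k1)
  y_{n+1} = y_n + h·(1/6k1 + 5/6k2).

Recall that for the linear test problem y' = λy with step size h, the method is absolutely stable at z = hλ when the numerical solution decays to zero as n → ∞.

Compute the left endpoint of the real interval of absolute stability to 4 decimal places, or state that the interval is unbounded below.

z* = -2.0000.

On y'=λy, z=hλ:
  k1=λy_n ⇒ h·k1=z·y_n;  k2=λ(1+3/5z)y_n ⇒ h·k2=z(1+3/5z)y_n
  y_{n+1}/y_n = 1 + 1/6z + 5/6z(1+3/5z) = 1 + z + 1/2z²
  Hence R(z) = 1 + z + 1/2z².

Solve |R(x)|<1 on ℝ⁻.
x=-1.79: |R|=0.8121
R=1: x+1/2x²=0 ⇒ x=−2=-2.0000; min R=1−1/(4·1/2)=0.5000>−1
Confirm numerically:
  x=-1.626: |R|=0.69594 <1
  x=-1.099: |R|=0.50490 <1
  x=-0.833: |R|=0.51394 <1
  x=-2.437: |R|=1.53248 >1
  x=-2.218: |R|=1.24176 >1
Interval (-2.0000, 0).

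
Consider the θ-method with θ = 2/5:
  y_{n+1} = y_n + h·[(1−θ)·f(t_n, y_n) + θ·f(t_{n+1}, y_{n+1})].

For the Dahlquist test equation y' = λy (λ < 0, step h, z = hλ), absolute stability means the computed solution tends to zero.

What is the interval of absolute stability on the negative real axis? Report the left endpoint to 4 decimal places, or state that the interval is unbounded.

With y'=λy (z=hλ):
  y_{n+1} = y_n + z·[3/5·y_n + 2/5·y_{n+1}] ⇒ (1 − 2/5z)y_{n+1} = (1 + 3/5z)y_n
  Hence R(z) = (1 + 3/5z)/(1 − 2/5z).

Boundary: |R(x)|=1, x<0.
x=-0.56: |R|=0.5425
R=−1: 1+3/5x = −1+2/5x ⇒ -1/5x=2 ⇒ x=2/(-1/5)=-10.0000
Confirm numerically:
  x=-9.923: |R|=0.99690 <1
  x=-5.149: |R|=0.68290 <1
  x=-4.441: |R|=0.59955 <1
  x=-10.494: |R|=1.01901 >1
  x=-10.134: |R|=1.00530 >1
So |R|<1 on (-10.0000, 0).

(-10.0000, 0).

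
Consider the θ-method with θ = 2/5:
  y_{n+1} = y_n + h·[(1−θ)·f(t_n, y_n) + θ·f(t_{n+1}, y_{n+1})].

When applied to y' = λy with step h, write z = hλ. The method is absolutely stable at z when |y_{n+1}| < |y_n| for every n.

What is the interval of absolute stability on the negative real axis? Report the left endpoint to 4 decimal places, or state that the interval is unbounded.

z∈(-10.0000,0).

On y'=λy, z=hλ:
  y_{n+1} = y_n + z·[3/5·y_n + 2/5·y_{n+1}] ⇒ (1 − 2/5z)y_{n+1} = (1 + 3/5z)y_n
  ⇒ R(z) = (1 + 3/5z)/(1 − 2/5z).

Need |R(x)|<1, x<0.
x=-1.75: |R|=0.0294
R=−1: 1+3/5x = −1+2/5x ⇒ -1/5x=2 ⇒ x=2/(-1/5)=-10.0000
Confirm numerically:
  x=-8.827: |R|=0.94822 <1
  x=-8.338: |R|=0.92333 <1
  x=-7.161: |R|=0.85307 <1
  x=-10.337: |R|=1.01313 >1
  x=-10.326: |R|=1.01271 >1
  x=-10.305: |R|=1.01191 >1
Interval (-10.0000, 0).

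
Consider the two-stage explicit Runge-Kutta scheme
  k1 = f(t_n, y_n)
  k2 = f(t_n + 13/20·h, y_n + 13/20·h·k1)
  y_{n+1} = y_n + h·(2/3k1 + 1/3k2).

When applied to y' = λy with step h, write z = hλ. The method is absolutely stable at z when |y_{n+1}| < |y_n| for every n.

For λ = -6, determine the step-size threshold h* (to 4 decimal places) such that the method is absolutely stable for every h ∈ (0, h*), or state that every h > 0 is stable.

(-4.6154,0); λ=-6 ⇒ h* = (60/13)/6 = 0.7692.

With y'=λy (z=hλ):
  k1=λy_n ⇒ h·k1=z·y_n;  k2=λ(1+13/20z)y_n ⇒ h·k2=z(1+13/20z)y_n
  y_{n+1}/y_n = 1 + 2/3z + 1/3z(1+13/20z) = 1 + z + 13/60z²
  Hence R(z) = 1 + z + 13/60z².

Find x<0 with |R(x)|<1.
x=-1.27: |R|=0.0795
R=1: x+13/60x²=0 ⇒ x=−60/13=-4.6154; min R=1−1/(4·13/60)=-0.1538>−1
Confirm numerically:
  x=-4.520: |R|=0.90659 <1
  x=-3.323: |R|=0.06950 <1
  x=-3.185: |R|=0.01292 <1
  x=-4.896: |R|=1.29768 >1
  x=-4.865: |R|=1.26312 >1
  x=-4.804: |R|=1.19632 >1
Interval (-4.6154, 0).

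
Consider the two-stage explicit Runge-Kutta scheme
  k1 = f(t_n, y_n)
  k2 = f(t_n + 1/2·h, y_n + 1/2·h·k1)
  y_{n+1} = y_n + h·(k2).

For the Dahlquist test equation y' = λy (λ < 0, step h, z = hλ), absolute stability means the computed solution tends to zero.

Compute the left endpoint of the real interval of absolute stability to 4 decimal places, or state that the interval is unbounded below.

Test eqn y'=λy, z=hλ:
  k1=λy_n ⇒ h·k1=z·y_n;  k2=λ(1+1/2z)y_n ⇒ h·k2=z(1+1/2z)y_n
  y_{n+1}/y_n = 1 + z(1+1/2z) = 1 + z + 1/2z²
  R(z) = 1 + z + 1/2z².

Need |R(x)|<1, x<0.
x=-0.83: |R|=0.5145
R=1: x+1/2x²=0 ⇒ x=−2=-2.0000; min R=1−1/(4·1/2)=0.5000>−1
Confirm numerically:
  x=-1.930: |R|=0.93245 <1
  x=-1.805: |R|=0.82401 <1
  x=-1.707: |R|=0.74992 <1
  x=-0.969: |R|=0.50048 <1
  x=-2.430: |R|=1.52245 >1
  x=-2.424: |R|=1.51389 >1
  x=-2.090: |R|=1.09405 >1
Stable set (-2.0000, 0).

z* = -2.0000.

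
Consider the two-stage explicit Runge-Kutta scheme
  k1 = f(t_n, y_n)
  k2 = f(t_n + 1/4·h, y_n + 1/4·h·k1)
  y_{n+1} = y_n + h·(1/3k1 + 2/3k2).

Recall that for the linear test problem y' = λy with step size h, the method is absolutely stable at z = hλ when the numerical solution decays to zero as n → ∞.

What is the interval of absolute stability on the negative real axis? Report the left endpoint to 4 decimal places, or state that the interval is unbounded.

Set f=λy, z=hλ:
  k1=λy_n ⇒ h·k1=z·y_n;  k2=λ(1+1/4z)y_n ⇒ h·k2=z(1+1/4z)y_n
  y_{n+1}/y_n = 1 + 1/3z + 2/3z(1+1/4z) = 1 + z + 1/6z²
  R(z) = 1 + z + 1/6z².

Solve |R(x)|<1 on ℝ⁻.
x=-1.39: |R|=0.0680
R=1: x+1/6x²=0 ⇒ x=−6=-6.0000; min R=1−1/(4·1/6)=-0.5000>−1
Confirm numerically:
  x=-4.549: |R|=0.10010 <1
  x=-4.062: |R|=0.31203 <1
  x=-3.616: |R|=0.43676 <1
  x=-3.177: |R|=0.49478 <1
  x=-6.473: |R|=1.51029 >1
  x=-6.366: |R|=1.38833 >1
So |R|<1 on (-6.0000, 0).

(-6.0000, 0).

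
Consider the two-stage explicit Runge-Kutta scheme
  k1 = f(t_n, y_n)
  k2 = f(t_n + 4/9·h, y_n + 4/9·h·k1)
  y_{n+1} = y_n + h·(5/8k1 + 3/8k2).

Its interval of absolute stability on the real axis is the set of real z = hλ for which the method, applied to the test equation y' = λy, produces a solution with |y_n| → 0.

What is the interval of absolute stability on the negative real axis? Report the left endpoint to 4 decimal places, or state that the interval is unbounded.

Test eqn y'=λy, z=hλ:
  k1=λy_n ⇒ h·k1=z·y_n;  k2=λ(1+4/9z)y_n ⇒ h·k2=z(1+4/9z)y_n
  y_{n+1}/y_n = 1 + 5/8z + 3/8z(1+4/9z) = 1 + z + 1/6z²
  so R(z) = 1 + z + 1/6z².

Find x<0 with |R(x)|<1.
x=-0.33: |R|=0.6882
R=1: x+1/6x²=0 ⇒ x=−6=-6.0000; min R=1−1/(4·1/6)=-0.5000>−1
Confirm numerically:
  x=-5.846: |R|=0.84995 <1
  x=-4.985: |R|=0.15670 <1
  x=-3.512: |R|=0.45631 <1
  x=-3.348: |R|=0.47982 <1
  x=-6.380: |R|=1.40407 >1
  x=-6.376: |R|=1.39956 >1
  x=-6.338: |R|=1.35704 >1
So |R|<1 on (-6.0000, 0).

(-6.0000, 0).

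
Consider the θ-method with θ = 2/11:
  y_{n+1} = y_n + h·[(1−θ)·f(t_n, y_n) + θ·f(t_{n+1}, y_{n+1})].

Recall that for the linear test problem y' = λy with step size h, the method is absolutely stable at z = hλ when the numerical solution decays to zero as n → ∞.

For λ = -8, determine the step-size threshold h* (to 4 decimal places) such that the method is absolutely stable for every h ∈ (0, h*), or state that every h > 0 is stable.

Test eqn y'=λy, z=hλ:
  y_{n+1} = y_n + z·[9/11·y_n + 2/11·y_{n+1}] ⇒ (1 − 2/11z)y_{n+1} = (1 + 9/11z)y_n
  so R(z) = (1 + 9/11z)/(1 − 2/11z).

Need |R(x)|<1, x<0.
x=-0.91: |R|=0.2192
R=−1: 1+9/11x = −1+2/11x ⇒ -7/11x=2 ⇒ x=2/(-7/11)=-3.1429
Confirm numerically:
  x=-2.148: |R|=0.54472 <1
  x=-2.007: |R|=0.47043 <1
  x=-1.963: |R|=0.44667 <1
  x=-1.704: |R|=0.30094 <1
  x=-3.731: |R|=1.22300 >1
  x=-3.526: |R|=1.14857 >1
  x=-3.216: |R|=1.02937 >1
So |R|<1 on (-3.1429, 0).

(-3.1429,0); λ=-8 ⇒ h* = (22/7)/8 = 0.3929.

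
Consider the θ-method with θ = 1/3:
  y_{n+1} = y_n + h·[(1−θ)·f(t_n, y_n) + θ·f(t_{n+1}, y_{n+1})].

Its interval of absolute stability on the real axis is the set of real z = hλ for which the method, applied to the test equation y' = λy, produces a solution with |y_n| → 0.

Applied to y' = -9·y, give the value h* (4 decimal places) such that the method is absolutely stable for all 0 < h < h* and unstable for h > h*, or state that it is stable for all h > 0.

(-6.0000,0); λ=-9 ⇒ h* = (6)/9 = 0.6667.

Set f=λy, z=hλ:
  y_{n+1} = y_n + z·[2/3·y_n + 1/3·y_{n+1}] ⇒ (1 − 1/3z)y_{n+1} = (1 + 2/3z)y_n
  R(z) = (1 + 2/3z)/(1 − 1/3z).

Find x<0 with |R(x)|<1.
x=-1.35: |R|=0.0690
R=−1: 1+2/3x = −1+1/3x ⇒ -1/3x=2 ⇒ x=2/(-1/3)=-6.0000
Confirm numerically:
  x=-4.389: |R|=0.78197 <1
  x=-4.064: |R|=0.72593 <1
  x=-3.630: |R|=0.64253 <1
  x=-3.237: |R|=0.55700 <1
  x=-6.548: |R|=1.05739 >1
  x=-6.496: |R|=1.05223 >1
So |R|<1 on (-6.0000, 0).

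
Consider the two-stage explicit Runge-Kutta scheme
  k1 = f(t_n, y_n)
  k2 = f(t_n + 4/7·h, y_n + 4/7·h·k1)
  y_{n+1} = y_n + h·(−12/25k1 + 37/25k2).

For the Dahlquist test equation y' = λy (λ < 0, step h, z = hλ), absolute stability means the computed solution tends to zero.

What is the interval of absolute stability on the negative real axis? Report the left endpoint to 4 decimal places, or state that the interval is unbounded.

On y'=λy, z=hλ:
  k1=λy_n ⇒ h·k1=z·y_n;  k2=λ(1+4/7z)y_n ⇒ h·k2=z(1+4/7z)y_n
  y_{n+1}/y_n = 1 − 12/25z + 37/25z(1+4/7z) = 1 + z + 148/175z²
  Hence R(z) = 1 + z + 148/175z².

Solve |R(x)|<1 on ℝ⁻.
x=-1.19: |R|=1.0076
R=1: x+148/175x²=0 ⇒ x=−175/148=-1.1824; min R=1−1/(4·148/175)=0.7044>−1
Confirm numerically:
  x=-0.716: |R|=0.71756 <1
  x=-0.570: |R|=0.70477 <1
  x=-0.536: |R|=0.70697 <1
  x=-0.501: |R|=0.71128 <1
  x=-1.643: |R|=1.63996 >1
  x=-1.363: |R|=1.20814 >1
  x=-1.260: |R|=1.08266 >1
Stable set (-1.1824, 0).

(-1.1824, 0).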